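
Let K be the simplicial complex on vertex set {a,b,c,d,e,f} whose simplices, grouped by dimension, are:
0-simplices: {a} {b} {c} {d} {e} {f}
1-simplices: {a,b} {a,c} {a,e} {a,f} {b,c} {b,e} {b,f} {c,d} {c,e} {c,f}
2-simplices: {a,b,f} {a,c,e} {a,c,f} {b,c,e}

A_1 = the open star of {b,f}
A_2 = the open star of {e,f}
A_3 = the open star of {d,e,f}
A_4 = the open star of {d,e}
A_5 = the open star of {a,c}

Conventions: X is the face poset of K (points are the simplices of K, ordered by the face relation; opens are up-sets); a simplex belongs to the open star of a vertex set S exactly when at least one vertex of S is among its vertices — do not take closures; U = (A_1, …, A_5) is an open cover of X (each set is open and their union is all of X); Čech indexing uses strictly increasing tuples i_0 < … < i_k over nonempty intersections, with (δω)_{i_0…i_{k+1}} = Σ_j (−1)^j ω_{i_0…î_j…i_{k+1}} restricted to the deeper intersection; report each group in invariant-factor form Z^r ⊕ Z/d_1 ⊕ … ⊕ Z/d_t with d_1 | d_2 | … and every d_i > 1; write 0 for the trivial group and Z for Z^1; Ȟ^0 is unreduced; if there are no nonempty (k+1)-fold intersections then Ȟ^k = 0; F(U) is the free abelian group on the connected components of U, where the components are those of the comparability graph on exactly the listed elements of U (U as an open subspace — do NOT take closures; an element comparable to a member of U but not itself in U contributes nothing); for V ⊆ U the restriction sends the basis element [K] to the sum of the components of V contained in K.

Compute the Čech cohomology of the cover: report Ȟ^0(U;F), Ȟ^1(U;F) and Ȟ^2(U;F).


Ȟ^0 = Z, Ȟ^1 = Z, Ȟ^2 = 0

nerve of the cover:
  A1={{b},{f},{a,b},{a,f},{b,c},{b,e},{b,f},{c,f},{a,b,f},{a,c,f},{b,c,e}} A2={{e},{f},{a,e},{a,f},{b,e},{b,f},{c,e},{c,f},{a,b,f},{a,c,e},{a,c,f},{b,c,e}} A3={{d},{e},{f},{a,e},{a,f},{b,e},{b,f},{c,d},{c,e},{c,f},{a,b,f},{a,c,e},{a,c,f},{b,c,e}} A4={{d},{e},{a,e},{b,e},{c,d},{c,e},{a,c,e},{b,c,e}} A5={{a},{c},{a,b},{a,c},{a,e},{a,f},{b,c},{c,d},{c,e},{c,f},{a,b,f},{a,c,e},{a,c,f},{b,c,e}}
  A12={{f},{a,f},{b,e},{b,f},{c,f},{a,b,f},{a,c,f},{b,c,e}} A13={{f},{a,f},{b,e},{b,f},{c,f},{a,b,f},{a,c,f},{b,c,e}} A14={{b,e},{b,c,e}} A15={{a,b},{a,f},{b,c},{c,f},{a,b,f},{a,c,f},{b,c,e}} A23={{e},{f},{a,e},{a,f},{b,e},{b,f},{c,e},{c,f},{a,b,f},{a,c,e},{a,c,f},{b,c,e}} A24={{e},{a,e},{b,e},{c,e},{a,c,e},{b,c,e}} A25={{a,e},{a,f},{c,e},{c,f},{a,b,f},{a,c,e},{a,c,f},{b,c,e}} A34={{d},{e},{a,e},{b,e},{c,d},{c,e},{a,c,e},{b,c,e}} A35={{a,e},{a,f},{c,d},{c,e},{c,f},{a,b,f},{a,c,e},{a,c,f},{b,c,e}} A45={{a,e},{c,d},{c,e},{a,c,e},{b,c,e}}
  A123={{f},{a,f},{b,e},{b,f},{c,f},{a,b,f},{a,c,f},{b,c,e}} A124={{b,e},{b,c,e}} A125={{a,f},{c,f},{a,b,f},{a,c,f},{b,c,e}} A134={{b,e},{b,c,e}} A135={{a,f},{c,f},{a,b,f},{a,c,f},{b,c,e}} A145={{b,c,e}} A234={{e},{a,e},{b,e},{c,e},{a,c,e},{b,c,e}} A235={{a,e},{a,f},{c,e},{c,f},{a,b,f},{a,c,e},{a,c,f},{b,c,e}} A245={{a,e},{c,e},{a,c,e},{b,c,e}} A345={{a,e},{c,d},{c,e},{a,c,e},{b,c,e}}
  A1234={{b,e},{b,c,e}} A1235={{a,f},{c,f},{a,b,f},{a,c,f},{b,c,e}} A1245={{b,c,e}} A1345={{b,c,e}} A2345={{a,e},{c,e},{a,c,e},{b,c,e}}
  A12345={{b,c,e}}
components per intersection:
  A1: {{b},{f},{a,b},{a,f},{b,c},{b,e},{b,f},{c,f},{a,b,f},{a,c,f},{b,c,e}}
  A2: {{e},{a,e},{b,e},{c,e},{a,c,e},{b,c,e}} {{f},{a,f},{b,f},{c,f},{a,b,f},{a,c,f}}
  A3: {{d},{c,d}} {{e},{a,e},{b,e},{c,e},{a,c,e},{b,c,e}} {{f},{a,f},{b,f},{c,f},{a,b,f},{a,c,f}}
  A4: {{d},{c,d}} {{e},{a,e},{b,e},{c,e},{a,c,e},{b,c,e}}
  A5: {{a},{c},{a,b},{a,c},{a,e},{a,f},{b,c},{c,d},{c,e},{c,f},{a,b,f},{a,c,e},{a,c,f},{b,c,e}}
  A12: {{f},{a,f},{b,f},{c,f},{a,b,f},{a,c,f}} {{b,e},{b,c,e}}
  A13: {{f},{a,f},{b,f},{c,f},{a,b,f},{a,c,f}} {{b,e},{b,c,e}}
  A14: {{b,e},{b,c,e}}
  A15: {{a,b},{a,f},{c,f},{a,b,f},{a,c,f}} {{b,c},{b,c,e}}
  A23: {{e},{a,e},{b,e},{c,e},{a,c,e},{b,c,e}} {{f},{a,f},{b,f},{c,f},{a,b,f},{a,c,f}}
  A24: {{e},{a,e},{b,e},{c,e},{a,c,e},{b,c,e}}
  A25: {{a,e},{c,e},{a,c,e},{b,c,e}} {{a,f},{c,f},{a,b,f},{a,c,f}}
  A34: {{d},{c,d}} {{e},{a,e},{b,e},{c,e},{a,c,e},{b,c,e}}
  A35: {{a,e},{c,e},{a,c,e},{b,c,e}} {{a,f},{c,f},{a,b,f},{a,c,f}} {{c,d}}
  A45: {{a,e},{c,e},{a,c,e},{b,c,e}} {{c,d}}
  A123: {{f},{a,f},{b,f},{c,f},{a,b,f},{a,c,f}} {{b,e},{b,c,e}}
  A124: {{b,e},{b,c,e}}
  A125: {{a,f},{c,f},{a,b,f},{a,c,f}} {{b,c,e}}
  A134: {{b,e},{b,c,e}}
  A135: {{a,f},{c,f},{a,b,f},{a,c,f}} {{b,c,e}}
  A145: {{b,c,e}}
  A234: {{e},{a,e},{b,e},{c,e},{a,c,e},{b,c,e}}
  A235: {{a,e},{c,e},{a,c,e},{b,c,e}} {{a,f},{c,f},{a,b,f},{a,c,f}}
  A245: {{a,e},{c,e},{a,c,e},{b,c,e}}
  A345: {{a,e},{c,e},{a,c,e},{b,c,e}} {{c,d}}
  A1234: {{b,e},{b,c,e}}
  A1235: {{a,f},{c,f},{a,b,f},{a,c,f}} {{b,c,e}}
  A1245: {{b,c,e}}
  A1345: {{b,c,e}}
  A2345: {{a,e},{c,e},{a,c,e},{b,c,e}}
  A12345: {{b,c,e}}
C dims 9,19,15,6; δ0: rk 8, SNF 1^8; δ1: rk 10, SNF 1^10; δ2: rk 5, SNF 1^5
Ȟ^0 = (9 − 8) − 0 = 1, so Ȟ^0 ≅ Z
Ȟ^1 = (19 − 10) − 8 = 1, so Ȟ^1 ≅ Z
Ȟ^2 = (15 − 5) − 10 = 0, so Ȟ^2 ≅ 0


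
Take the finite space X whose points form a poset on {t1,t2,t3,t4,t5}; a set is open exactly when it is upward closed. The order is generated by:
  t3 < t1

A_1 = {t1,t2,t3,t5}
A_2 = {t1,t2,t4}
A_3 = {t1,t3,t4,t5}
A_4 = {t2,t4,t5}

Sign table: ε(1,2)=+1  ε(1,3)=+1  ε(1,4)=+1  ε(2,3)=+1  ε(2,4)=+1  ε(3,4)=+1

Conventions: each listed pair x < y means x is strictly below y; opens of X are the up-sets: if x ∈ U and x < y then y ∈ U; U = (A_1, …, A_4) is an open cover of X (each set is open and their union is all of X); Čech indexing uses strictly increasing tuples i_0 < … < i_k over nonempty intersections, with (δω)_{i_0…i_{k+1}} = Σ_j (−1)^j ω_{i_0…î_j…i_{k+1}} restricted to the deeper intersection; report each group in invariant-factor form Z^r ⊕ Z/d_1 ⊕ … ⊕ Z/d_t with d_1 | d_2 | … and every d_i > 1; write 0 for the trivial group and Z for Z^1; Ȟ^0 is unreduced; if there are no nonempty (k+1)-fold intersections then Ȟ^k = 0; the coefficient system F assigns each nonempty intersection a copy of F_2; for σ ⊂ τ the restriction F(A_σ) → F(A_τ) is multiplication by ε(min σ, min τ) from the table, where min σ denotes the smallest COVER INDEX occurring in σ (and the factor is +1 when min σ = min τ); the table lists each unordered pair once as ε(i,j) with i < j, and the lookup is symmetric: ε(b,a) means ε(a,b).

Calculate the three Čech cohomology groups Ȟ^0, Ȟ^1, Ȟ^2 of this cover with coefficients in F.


Ȟ^0 = Z/2; Ȟ^1 = 0; Ȟ^2 = Z/2

nonempty intersections:
  A12={t1,t2} A13={t1,t3,t5} A14={t2,t5} A23={t1,t4} A24={t2,t4} A34={t4,t5}
  A123={t1} A124={t2} A134={t5} A234={t4}
C dims 4,6,4; δ0: rk_F2 3; δ1: rk_F2 3
Ȟ^0: (4−3)−0=1 ⇒ Z/2
Ȟ^1: (6−3)−3=0 ⇒ 0
Ȟ^2: (4−0)−3=1 ⇒ Z/2


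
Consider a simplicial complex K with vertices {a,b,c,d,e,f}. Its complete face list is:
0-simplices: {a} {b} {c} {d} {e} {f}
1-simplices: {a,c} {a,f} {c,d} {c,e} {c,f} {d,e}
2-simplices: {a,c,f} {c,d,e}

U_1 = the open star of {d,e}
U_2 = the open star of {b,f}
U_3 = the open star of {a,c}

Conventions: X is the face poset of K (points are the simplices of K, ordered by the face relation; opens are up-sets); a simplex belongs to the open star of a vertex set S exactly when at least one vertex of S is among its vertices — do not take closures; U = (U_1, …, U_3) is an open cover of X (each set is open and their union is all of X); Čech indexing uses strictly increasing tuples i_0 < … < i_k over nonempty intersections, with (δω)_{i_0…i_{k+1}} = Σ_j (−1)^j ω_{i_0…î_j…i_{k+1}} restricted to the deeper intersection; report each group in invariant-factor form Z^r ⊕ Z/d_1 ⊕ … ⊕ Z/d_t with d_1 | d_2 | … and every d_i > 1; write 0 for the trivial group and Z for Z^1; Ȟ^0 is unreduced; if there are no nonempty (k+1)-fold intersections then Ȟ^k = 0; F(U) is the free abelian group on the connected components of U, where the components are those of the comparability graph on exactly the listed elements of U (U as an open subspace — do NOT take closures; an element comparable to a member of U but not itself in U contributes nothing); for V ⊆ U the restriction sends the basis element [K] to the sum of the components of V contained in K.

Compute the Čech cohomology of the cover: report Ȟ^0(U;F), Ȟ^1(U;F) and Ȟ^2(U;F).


Ȟ^0(U;F) ≅ Z^2, Ȟ^1(U;F) ≅ 0, Ȟ^2(U;F) ≅ 0

cover nerve:
  U1={{d},{e},{c,d},{c,e},{d,e},{c,d,e}} U2={{b},{f},{a,f},{c,f},{a,c,f}} U3={{a},{c},{a,c},{a,f},{c,d},{c,e},{c,f},{a,c,f},{c,d,e}}
  U13={{c,d},{c,e},{c,d,e}} U23={{a,f},{c,f},{a,c,f}}
components per intersection:
  U1: {{d},{e},{c,d},{c,e},{d,e},{c,d,e}}
  U2: {{b}} {{f},{a,f},{c,f},{a,c,f}}
  U3: {{a},{c},{a,c},{a,f},{c,d},{c,e},{c,f},{a,c,f},{c,d,e}}
  U13: {{c,d},{c,e},{c,d,e}}
  U23: {{a,f},{c,f},{a,c,f}}
C dims 4,2; δ0: rk 2, SNF 1^2
Ȟ^0: (4−2)−0=2 ⇒ Z^2
Ȟ^1: (2−0)−2=0 ⇒ 0
Ȟ^2: (0−0)−0=0 ⇒ 0


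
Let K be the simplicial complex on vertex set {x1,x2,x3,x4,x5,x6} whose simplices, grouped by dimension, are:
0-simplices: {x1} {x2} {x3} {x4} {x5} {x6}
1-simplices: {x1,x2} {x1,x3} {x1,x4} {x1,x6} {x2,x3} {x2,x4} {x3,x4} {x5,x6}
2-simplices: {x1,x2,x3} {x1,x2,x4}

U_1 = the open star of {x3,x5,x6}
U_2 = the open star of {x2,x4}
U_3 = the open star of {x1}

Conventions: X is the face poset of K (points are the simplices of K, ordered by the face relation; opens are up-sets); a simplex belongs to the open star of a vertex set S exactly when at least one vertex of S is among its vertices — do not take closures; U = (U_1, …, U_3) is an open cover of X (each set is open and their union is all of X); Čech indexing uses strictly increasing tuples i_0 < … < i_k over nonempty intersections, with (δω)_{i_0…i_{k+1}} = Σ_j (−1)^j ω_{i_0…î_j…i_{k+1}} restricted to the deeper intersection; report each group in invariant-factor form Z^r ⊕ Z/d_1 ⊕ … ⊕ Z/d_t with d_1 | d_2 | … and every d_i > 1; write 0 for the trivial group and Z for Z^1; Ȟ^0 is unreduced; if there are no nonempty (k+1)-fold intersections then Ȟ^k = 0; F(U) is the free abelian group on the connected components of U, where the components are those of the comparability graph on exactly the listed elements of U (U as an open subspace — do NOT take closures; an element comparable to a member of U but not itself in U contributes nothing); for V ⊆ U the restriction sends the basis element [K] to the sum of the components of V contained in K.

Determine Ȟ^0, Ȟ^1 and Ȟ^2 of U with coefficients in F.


Ȟ^0 = Z,  Ȟ^1 = Z,  Ȟ^2 = 0

cover nerve:
  U1={{x3},{x5},{x6},{x1,x3},{x1,x6},{x2,x3},{x3,x4},{x5,x6},{x1,x2,x3}} U2={{x2},{x4},{x1,x2},{x1,x4},{x2,x3},{x2,x4},{x3,x4},{x1,x2,x3},{x1,x2,x4}} U3={{x1},{x1,x2},{x1,x3},{x1,x4},{x1,x6},{x1,x2,x3},{x1,x2,x4}}
  U12={{x2,x3},{x3,x4},{x1,x2,x3}} U13={{x1,x3},{x1,x6},{x1,x2,x3}} U23={{x1,x2},{x1,x4},{x1,x2,x3},{x1,x2,x4}}
  U123={{x1,x2,x3}}
components per intersection:
  U1: {{x3},{x1,x3},{x2,x3},{x3,x4},{x1,x2,x3}} {{x5},{x6},{x1,x6},{x5,x6}}
  U2: {{x2},{x4},{x1,x2},{x1,x4},{x2,x3},{x2,x4},{x3,x4},{x1,x2,x3},{x1,x2,x4}}
  U3: {{x1},{x1,x2},{x1,x3},{x1,x4},{x1,x6},{x1,x2,x3},{x1,x2,x4}}
  U12: {{x2,x3},{x1,x2,x3}} {{x3,x4}}
  U13: {{x1,x3},{x1,x2,x3}} {{x1,x6}}
  U23: {{x1,x2},{x1,x4},{x1,x2,x3},{x1,x2,x4}}
  U123: {{x1,x2,x3}}
C dims 4,5,1; δ0: rk 3, SNF 1^3; δ1: rk 1, SNF 1^1
Ȟ^0: (4−3)−0=1 ⇒ Z
Ȟ^1: (5−1)−3=1 ⇒ Z
Ȟ^2: (1−0)−1=0 ⇒ 0


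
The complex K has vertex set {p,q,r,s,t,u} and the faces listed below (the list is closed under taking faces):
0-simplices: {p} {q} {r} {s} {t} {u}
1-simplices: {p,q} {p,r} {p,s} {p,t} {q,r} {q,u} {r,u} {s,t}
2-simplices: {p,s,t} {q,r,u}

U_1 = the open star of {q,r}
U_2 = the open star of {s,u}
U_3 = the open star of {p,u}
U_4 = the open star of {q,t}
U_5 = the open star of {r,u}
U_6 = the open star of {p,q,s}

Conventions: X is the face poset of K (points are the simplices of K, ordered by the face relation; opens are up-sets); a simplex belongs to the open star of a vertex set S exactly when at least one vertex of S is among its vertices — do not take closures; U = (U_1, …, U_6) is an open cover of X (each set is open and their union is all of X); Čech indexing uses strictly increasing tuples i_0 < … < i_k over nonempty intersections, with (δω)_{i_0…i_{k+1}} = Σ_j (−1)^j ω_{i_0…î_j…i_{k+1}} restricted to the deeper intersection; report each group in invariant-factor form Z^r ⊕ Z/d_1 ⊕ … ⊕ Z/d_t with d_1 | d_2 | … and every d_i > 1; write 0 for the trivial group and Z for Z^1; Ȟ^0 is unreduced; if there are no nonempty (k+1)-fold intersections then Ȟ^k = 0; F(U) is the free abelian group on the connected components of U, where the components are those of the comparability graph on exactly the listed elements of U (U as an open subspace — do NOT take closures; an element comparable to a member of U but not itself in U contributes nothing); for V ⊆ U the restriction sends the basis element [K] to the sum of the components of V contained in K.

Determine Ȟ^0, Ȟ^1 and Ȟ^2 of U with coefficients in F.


Ȟ^0 = Z, Ȟ^1 = Z and Ȟ^2 = 0

nonempty overlaps:
  U1={{q},{r},{p,q},{p,r},{q,r},{q,u},{r,u},{q,r,u}} U2={{s},{u},{p,s},{q,u},{r,u},{s,t},{p,s,t},{q,r,u}} U3={{p},{u},{p,q},{p,r},{p,s},{p,t},{q,u},{r,u},{p,s,t},{q,r,u}} U4={{q},{t},{p,q},{p,t},{q,r},{q,u},{s,t},{p,s,t},{q,r,u}} U5={{r},{u},{p,r},{q,r},{q,u},{r,u},{q,r,u}} U6={{p},{q},{s},{p,q},{p,r},{p,s},{p,t},{q,r},{q,u},{s,t},{p,s,t},{q,r,u}}
  U12={{q,u},{r,u},{q,r,u}} U13={{p,q},{p,r},{q,u},{r,u},{q,r,u}} U14={{q},{p,q},{q,r},{q,u},{q,r,u}} U15={{r},{p,r},{q,r},{q,u},{r,u},{q,r,u}} U16={{q},{p,q},{p,r},{q,r},{q,u},{q,r,u}} U23={{u},{p,s},{q,u},{r,u},{p,s,t},{q,r,u}} U24={{q,u},{s,t},{p,s,t},{q,r,u}} U25={{u},{q,u},{r,u},{q,r,u}} U26={{s},{p,s},{q,u},{s,t},{p,s,t},{q,r,u}} U34={{p,q},{p,t},{q,u},{p,s,t},{q,r,u}} U35={{u},{p,r},{q,u},{r,u},{q,r,u}} U36={{p},{p,q},{p,r},{p,s},{p,t},{q,u},{p,s,t},{q,r,u}} U45={{q,r},{q,u},{q,r,u}} U46={{q},{p,q},{p,t},{q,r},{q,u},{s,t},{p,s,t},{q,r,u}} U56={{p,r},{q,r},{q,u},{q,r,u}}
  U123={{q,u},{r,u},{q,r,u}} U124={{q,u},{q,r,u}} U125={{q,u},{r,u},{q,r,u}} U126={{q,u},{q,r,u}} U134={{p,q},{q,u},{q,r,u}} U135={{p,r},{q,u},{r,u},{q,r,u}} U136={{p,q},{p,r},{q,u},{q,r,u}} U145={{q,r},{q,u},{q,r,u}} U146={{q},{p,q},{q,r},{q,u},{q,r,u}} U156={{p,r},{q,r},{q,u},{q,r,u}} U234={{q,u},{p,s,t},{q,r,u}} U235={{u},{q,u},{r,u},{q,r,u}} U236={{p,s},{q,u},{p,s,t},{q,r,u}} U245={{q,u},{q,r,u}} U246={{q,u},{s,t},{p,s,t},{q,r,u}} U256={{q,u},{q,r,u}} U345={{q,u},{q,r,u}} U346={{p,q},{p,t},{q,u},{p,s,t},{q,r,u}} U356={{p,r},{q,u},{q,r,u}} U456={{q,r},{q,u},{q,r,u}}
  U1234={{q,u},{q,r,u}} U1235={{q,u},{r,u},{q,r,u}} U1236={{q,u},{q,r,u}} U1245={{q,u},{q,r,u}} U1246={{q,u},{q,r,u}} U1256={{q,u},{q,r,u}} U1345={{q,u},{q,r,u}} U1346={{p,q},{q,u},{q,r,u}} U1356={{p,r},{q,u},{q,r,u}} U1456={{q,r},{q,u},{q,r,u}} U2345={{q,u},{q,r,u}} U2346={{q,u},{p,s,t},{q,r,u}} U2356={{q,u},{q,r,u}} U2456={{q,u},{q,r,u}} U3456={{q,u},{q,r,u}}
  U12345={{q,u},{q,r,u}} U12346={{q,u},{q,r,u}} U12356={{q,u},{q,r,u}} U12456={{q,u},{q,r,u}} U13456={{q,u},{q,r,u}} U23456={{q,u},{q,r,u}}
  U123456={{q,u},{q,r,u}}
components per intersection:
  U1: {{q},{r},{p,q},{p,r},{q,r},{q,u},{r,u},{q,r,u}}
  U2: {{s},{p,s},{s,t},{p,s,t}} {{u},{q,u},{r,u},{q,r,u}}
  U3: {{p},{p,q},{p,r},{p,s},{p,t},{p,s,t}} {{u},{q,u},{r,u},{q,r,u}}
  U4: {{q},{p,q},{q,r},{q,u},{q,r,u}} {{t},{p,t},{s,t},{p,s,t}}
  U5: {{r},{u},{p,r},{q,r},{q,u},{r,u},{q,r,u}}
  U6: {{p},{q},{s},{p,q},{p,r},{p,s},{p,t},{q,r},{q,u},{s,t},{p,s,t},{q,r,u}}
  U12: {{q,u},{r,u},{q,r,u}}
  U13: {{p,q}} {{p,r}} {{q,u},{r,u},{q,r,u}}
  U14: {{q},{p,q},{q,r},{q,u},{q,r,u}}
  U15: {{r},{p,r},{q,r},{q,u},{r,u},{q,r,u}}
  U16: {{q},{p,q},{q,r},{q,u},{q,r,u}} {{p,r}}
  U23: {{u},{q,u},{r,u},{q,r,u}} {{p,s},{p,s,t}}
  U24: {{q,u},{q,r,u}} {{s,t},{p,s,t}}
  U25: {{u},{q,u},{r,u},{q,r,u}}
  U26: {{s},{p,s},{s,t},{p,s,t}} {{q,u},{q,r,u}}
  U34: {{p,q}} {{p,t},{p,s,t}} {{q,u},{q,r,u}}
  U35: {{u},{q,u},{r,u},{q,r,u}} {{p,r}}
  U36: {{p},{p,q},{p,r},{p,s},{p,t},{p,s,t}} {{q,u},{q,r,u}}
  U45: {{q,r},{q,u},{q,r,u}}
  U46: {{q},{p,q},{q,r},{q,u},{q,r,u}} {{p,t},{s,t},{p,s,t}}
  U56: {{p,r}} {{q,r},{q,u},{q,r,u}}
  U123: {{q,u},{r,u},{q,r,u}}
  U124: {{q,u},{q,r,u}}
  U125: {{q,u},{r,u},{q,r,u}}
  U126: {{q,u},{q,r,u}}
  U134: {{p,q}} {{q,u},{q,r,u}}
  U135: {{p,r}} {{q,u},{r,u},{q,r,u}}
  U136: {{p,q}} {{p,r}} {{q,u},{q,r,u}}
  U145: {{q,r},{q,u},{q,r,u}}
  U146: {{q},{p,q},{q,r},{q,u},{q,r,u}}
  U156: {{p,r}} {{q,r},{q,u},{q,r,u}}
  U234: {{q,u},{q,r,u}} {{p,s,t}}
  U235: {{u},{q,u},{r,u},{q,r,u}}
  U236: {{p,s},{p,s,t}} {{q,u},{q,r,u}}
  U245: {{q,u},{q,r,u}}
  U246: {{q,u},{q,r,u}} {{s,t},{p,s,t}}
  U256: {{q,u},{q,r,u}}
  U345: {{q,u},{q,r,u}}
  U346: {{p,q}} {{p,t},{p,s,t}} {{q,u},{q,r,u}}
  U356: {{p,r}} {{q,u},{q,r,u}}
  U456: {{q,r},{q,u},{q,r,u}}
  U1234: {{q,u},{q,r,u}}
  U1235: {{q,u},{r,u},{q,r,u}}
  U1236: {{q,u},{q,r,u}}
  U1245: {{q,u},{q,r,u}}
  U1246: {{q,u},{q,r,u}}
  U1256: {{q,u},{q,r,u}}
  U1345: {{q,u},{q,r,u}}
  U1346: {{p,q}} {{q,u},{q,r,u}}
  U1356: {{p,r}} {{q,u},{q,r,u}}
  U1456: {{q,r},{q,u},{q,r,u}}
  U2345: {{q,u},{q,r,u}}
  U2346: {{q,u},{q,r,u}} {{p,s,t}}
  U2356: {{q,u},{q,r,u}}
  U2456: {{q,u},{q,r,u}}
  U3456: {{q,u},{q,r,u}}
  U12345: {{q,u},{q,r,u}}
  U12346: {{q,u},{q,r,u}}
  U12356: {{q,u},{q,r,u}}
  U12456: {{q,u},{q,r,u}}
  U13456: {{q,u},{q,r,u}}
  U23456: {{q,u},{q,r,u}}
  U123456: {{q,u},{q,r,u}}
C dims 9,27,31,18; δ0: rk 8, SNF 1^8; δ1: rk 18, SNF 1^18; δ2: rk 13, SNF 1^13
degree 0: 9−8−0 = 1 → Ȟ^0 ≅ Z
degree 1: 27−18−8 = 1 → Ȟ^1 ≅ Z
degree 2: 31−13−18 = 0 → Ȟ^2 ≅ 0


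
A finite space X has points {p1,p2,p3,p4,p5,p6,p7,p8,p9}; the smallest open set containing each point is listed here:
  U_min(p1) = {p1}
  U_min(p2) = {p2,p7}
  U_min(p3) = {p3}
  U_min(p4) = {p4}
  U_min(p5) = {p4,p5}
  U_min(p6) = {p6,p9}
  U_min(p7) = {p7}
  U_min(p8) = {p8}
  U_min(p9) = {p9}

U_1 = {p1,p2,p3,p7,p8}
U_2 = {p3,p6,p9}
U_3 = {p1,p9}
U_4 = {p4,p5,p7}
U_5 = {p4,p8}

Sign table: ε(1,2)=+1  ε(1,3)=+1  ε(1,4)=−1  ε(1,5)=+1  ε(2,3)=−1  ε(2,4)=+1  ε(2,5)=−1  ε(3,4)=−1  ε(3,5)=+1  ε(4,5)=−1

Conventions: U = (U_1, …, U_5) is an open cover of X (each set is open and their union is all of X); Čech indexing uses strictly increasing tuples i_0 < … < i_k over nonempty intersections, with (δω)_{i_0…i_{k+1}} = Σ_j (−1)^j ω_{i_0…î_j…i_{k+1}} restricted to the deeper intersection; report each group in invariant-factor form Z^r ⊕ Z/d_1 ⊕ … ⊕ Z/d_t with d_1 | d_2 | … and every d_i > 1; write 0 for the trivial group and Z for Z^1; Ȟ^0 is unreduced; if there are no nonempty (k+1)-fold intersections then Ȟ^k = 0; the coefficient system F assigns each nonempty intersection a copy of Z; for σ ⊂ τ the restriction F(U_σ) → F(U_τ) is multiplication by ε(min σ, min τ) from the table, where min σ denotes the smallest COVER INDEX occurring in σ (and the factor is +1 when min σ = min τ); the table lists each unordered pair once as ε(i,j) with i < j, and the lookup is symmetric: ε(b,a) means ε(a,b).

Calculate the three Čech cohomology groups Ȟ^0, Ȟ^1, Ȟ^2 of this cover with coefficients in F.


Ȟ^0 = 0; Ȟ^1 = Z ⊕ Z/2; Ȟ^2 = 0

cover nerve:
  U12={p3} U13={p1} U14={p7} U15={p8} U23={p9} U45={p4}
C dims 5,6; δ0: rk 5, SNF 1^4·2
Ȟ^0: (5−5)−0=0 ⇒ 0
Ȟ^1: (6−0)−5=1 plus torsion [2] ⇒ Z ⊕ Z/2
Ȟ^2: (0−0)−0=0 ⇒ 0


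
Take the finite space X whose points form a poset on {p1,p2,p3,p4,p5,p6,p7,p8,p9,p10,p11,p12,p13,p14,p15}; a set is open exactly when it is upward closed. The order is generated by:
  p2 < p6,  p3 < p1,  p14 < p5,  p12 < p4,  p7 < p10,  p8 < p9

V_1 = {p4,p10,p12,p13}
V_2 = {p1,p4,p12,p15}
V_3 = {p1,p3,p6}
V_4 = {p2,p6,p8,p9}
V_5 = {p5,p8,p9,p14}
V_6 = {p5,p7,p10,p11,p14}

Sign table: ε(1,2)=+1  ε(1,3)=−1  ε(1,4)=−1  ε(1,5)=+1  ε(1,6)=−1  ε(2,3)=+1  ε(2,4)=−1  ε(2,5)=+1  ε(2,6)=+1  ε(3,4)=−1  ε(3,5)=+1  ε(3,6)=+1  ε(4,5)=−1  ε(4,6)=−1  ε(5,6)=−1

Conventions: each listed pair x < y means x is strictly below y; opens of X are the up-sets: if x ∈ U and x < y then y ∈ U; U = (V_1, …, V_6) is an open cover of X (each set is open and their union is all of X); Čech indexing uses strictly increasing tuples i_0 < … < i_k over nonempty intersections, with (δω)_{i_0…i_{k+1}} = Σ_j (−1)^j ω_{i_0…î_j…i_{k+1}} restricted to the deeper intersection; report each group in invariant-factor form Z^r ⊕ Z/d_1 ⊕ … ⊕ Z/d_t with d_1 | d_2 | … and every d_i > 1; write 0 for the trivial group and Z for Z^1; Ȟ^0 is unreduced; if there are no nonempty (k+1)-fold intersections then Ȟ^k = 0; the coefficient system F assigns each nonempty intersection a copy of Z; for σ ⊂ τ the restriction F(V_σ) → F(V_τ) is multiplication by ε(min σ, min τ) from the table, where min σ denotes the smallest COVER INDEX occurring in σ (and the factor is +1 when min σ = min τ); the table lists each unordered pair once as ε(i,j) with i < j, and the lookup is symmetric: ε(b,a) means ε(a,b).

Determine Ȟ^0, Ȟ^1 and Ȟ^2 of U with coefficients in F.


Ȟ^0 = Z,  Ȟ^1 = Z,  Ȟ^2 = 0

intersection data:
  V12={p4,p12} V16={p10} V23={p1} V34={p6} V45={p8,p9} V56={p5,p14}
C dims 6,6; δ0: rk 5, SNF 1^5
Ȟ^0 = (6 − 5) − 0 = 1, so Ȟ^0 ≅ Z
Ȟ^1 = (6 − 0) − 5 = 1, so Ȟ^1 ≅ Z
Ȟ^2 = (0 − 0) − 0 = 0, so Ȟ^2 ≅ 0


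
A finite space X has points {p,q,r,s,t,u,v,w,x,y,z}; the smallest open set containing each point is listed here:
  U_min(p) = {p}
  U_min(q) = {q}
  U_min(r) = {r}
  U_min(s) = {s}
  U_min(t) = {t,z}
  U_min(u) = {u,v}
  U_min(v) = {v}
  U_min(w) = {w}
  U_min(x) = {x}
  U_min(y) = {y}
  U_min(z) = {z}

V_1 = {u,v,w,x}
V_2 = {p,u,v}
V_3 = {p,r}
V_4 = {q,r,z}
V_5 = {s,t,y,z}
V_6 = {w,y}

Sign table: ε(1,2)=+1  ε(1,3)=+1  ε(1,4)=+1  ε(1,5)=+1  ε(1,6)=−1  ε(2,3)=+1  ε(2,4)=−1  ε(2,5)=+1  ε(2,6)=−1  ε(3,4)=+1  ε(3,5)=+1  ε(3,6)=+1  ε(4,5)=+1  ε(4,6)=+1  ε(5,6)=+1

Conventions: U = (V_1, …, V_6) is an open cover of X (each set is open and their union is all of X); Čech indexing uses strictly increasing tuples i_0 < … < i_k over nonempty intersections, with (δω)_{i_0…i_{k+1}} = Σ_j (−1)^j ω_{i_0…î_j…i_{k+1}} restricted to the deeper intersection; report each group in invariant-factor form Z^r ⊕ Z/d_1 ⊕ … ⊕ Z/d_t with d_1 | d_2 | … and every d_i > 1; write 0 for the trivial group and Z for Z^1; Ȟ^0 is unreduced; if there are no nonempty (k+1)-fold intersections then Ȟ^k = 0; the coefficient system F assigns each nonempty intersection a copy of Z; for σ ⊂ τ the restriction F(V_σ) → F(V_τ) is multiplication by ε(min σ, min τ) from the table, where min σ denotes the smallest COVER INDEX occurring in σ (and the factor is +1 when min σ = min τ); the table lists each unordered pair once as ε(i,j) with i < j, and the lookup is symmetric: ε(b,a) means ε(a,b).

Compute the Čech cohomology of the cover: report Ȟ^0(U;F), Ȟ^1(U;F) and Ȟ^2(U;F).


intersection data:
  V12={u,v} V16={w} V23={p} V34={r} V45={z} V56={y}
C dims 6,6; δ0: rk 6, SNF 1^5·2
Ȟ^0 = (6 − 6) − 0 = 0, so Ȟ^0 ≅ 0
Ȟ^1 = (6 − 0) − 6 = 0 plus torsion [2], so Ȟ^1 ≅ Z/2
Ȟ^2 = (0 − 0) − 0 = 0, so Ȟ^2 ≅ 0

Ȟ^0(U;F) ≅ 0; Ȟ^1(U;F) ≅ Z/2; Ȟ^2(U;F) ≅ 0


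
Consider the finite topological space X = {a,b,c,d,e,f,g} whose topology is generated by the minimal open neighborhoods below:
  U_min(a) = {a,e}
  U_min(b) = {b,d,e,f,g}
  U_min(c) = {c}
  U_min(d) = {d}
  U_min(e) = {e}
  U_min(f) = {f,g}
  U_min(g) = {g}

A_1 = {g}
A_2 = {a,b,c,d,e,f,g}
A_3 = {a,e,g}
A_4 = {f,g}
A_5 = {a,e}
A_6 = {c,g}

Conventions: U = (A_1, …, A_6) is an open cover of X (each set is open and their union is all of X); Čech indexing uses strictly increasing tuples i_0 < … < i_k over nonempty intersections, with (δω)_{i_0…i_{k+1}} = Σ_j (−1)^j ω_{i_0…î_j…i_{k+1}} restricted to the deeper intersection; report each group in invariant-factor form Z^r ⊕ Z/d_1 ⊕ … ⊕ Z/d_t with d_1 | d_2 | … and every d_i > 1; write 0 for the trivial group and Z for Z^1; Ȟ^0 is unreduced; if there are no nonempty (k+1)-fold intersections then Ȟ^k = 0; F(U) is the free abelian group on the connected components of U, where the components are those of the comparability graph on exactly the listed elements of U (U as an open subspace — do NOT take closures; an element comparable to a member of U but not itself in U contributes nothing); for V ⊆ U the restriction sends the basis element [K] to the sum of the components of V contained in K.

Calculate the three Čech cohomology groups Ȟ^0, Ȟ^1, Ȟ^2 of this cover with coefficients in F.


nerve of the cover:
  A12={g} A13={g} A14={g} A16={g} A23={a,e,g} A24={f,g} A25={a,e} A26={c,g} A34={g} A35={a,e} A36={g} A46={g}
  A123={g} A124={g} A126={g} A134={g} A136={g} A146={g} A234={g} A235={a,e} A236={g} A246={g} A346={g}
  A1234={g} A1236={g} A1246={g} A1346={g} A2346={g}
  A12346={g}
components per intersection:
  A1: {g}
  A2: {a,b,d,e,f,g} {c}
  A3: {a,e} {g}
  A4: {f,g}
  A5: {a,e}
  A6: {c} {g}
  A12: {g}
  A13: {g}
  A14: {g}
  A16: {g}
  A23: {a,e} {g}
  A24: {f,g}
  A25: {a,e}
  A26: {c} {g}
  A34: {g}
  A35: {a,e}
  A36: {g}
  A46: {g}
  A123: {g}
  A124: {g}
  A126: {g}
  A134: {g}
  A136: {g}
  A146: {g}
  A234: {g}
  A235: {a,e}
  A236: {g}
  A246: {g}
  A346: {g}
  A1234: {g}
  A1236: {g}
  A1246: {g}
  A1346: {g}
  A2346: {g}
  A12346: {g}
C dims 9,14,11,5; δ0: rk 7, SNF 1^7; δ1: rk 7, SNF 1^7; δ2: rk 4, SNF 1^4
Ȟ^0 = (9 − 7) − 0 = 2, so Ȟ^0 ≅ Z^2
Ȟ^1 = (14 − 7) − 7 = 0, so Ȟ^1 ≅ 0
Ȟ^2 = (11 − 4) − 7 = 0, so Ȟ^2 ≅ 0

Ȟ^0 = Z^2, Ȟ^1 = 0 and Ȟ^2 = 0


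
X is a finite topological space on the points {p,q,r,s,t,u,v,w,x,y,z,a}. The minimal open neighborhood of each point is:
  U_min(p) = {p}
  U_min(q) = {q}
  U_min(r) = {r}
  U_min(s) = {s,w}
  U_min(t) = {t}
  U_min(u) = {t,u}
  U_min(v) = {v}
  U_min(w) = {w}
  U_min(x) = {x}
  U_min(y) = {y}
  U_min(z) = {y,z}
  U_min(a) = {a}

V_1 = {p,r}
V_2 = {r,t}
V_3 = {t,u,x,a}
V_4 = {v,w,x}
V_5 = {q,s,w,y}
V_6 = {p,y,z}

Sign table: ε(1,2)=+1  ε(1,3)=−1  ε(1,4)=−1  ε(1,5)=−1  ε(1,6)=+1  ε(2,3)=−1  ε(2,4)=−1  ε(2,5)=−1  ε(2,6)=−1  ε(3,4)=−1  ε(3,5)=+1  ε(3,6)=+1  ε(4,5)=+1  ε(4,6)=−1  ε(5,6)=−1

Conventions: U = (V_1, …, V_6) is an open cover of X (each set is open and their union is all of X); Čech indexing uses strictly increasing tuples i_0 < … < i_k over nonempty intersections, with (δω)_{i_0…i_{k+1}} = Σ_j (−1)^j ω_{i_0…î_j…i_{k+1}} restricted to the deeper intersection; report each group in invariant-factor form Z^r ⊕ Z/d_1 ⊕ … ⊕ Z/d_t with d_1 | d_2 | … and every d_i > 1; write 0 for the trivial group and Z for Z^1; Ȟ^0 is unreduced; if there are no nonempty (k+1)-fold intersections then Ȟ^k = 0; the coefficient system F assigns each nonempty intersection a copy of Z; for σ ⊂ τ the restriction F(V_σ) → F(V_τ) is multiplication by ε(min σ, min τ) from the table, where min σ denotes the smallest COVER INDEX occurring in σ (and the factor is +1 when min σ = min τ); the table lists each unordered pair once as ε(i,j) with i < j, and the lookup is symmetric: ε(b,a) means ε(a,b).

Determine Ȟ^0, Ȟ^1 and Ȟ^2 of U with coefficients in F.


Ȟ^0 ≅ 0, Ȟ^1 ≅ Z/2, Ȟ^2 ≅ 0

nerve of the cover:
  V12={r} V16={p} V23={t} V34={x} V45={w} V56={y}
C dims 6,6; δ0: rk 6, SNF 1^5·2
Ȟ^0 = (6 − 6) − 0 = 0, so Ȟ^0 ≅ 0
Ȟ^1 = (6 − 0) − 6 = 0 plus torsion [2], so Ȟ^1 ≅ Z/2
Ȟ^2 = (0 − 0) − 0 = 0, so Ȟ^2 ≅ 0


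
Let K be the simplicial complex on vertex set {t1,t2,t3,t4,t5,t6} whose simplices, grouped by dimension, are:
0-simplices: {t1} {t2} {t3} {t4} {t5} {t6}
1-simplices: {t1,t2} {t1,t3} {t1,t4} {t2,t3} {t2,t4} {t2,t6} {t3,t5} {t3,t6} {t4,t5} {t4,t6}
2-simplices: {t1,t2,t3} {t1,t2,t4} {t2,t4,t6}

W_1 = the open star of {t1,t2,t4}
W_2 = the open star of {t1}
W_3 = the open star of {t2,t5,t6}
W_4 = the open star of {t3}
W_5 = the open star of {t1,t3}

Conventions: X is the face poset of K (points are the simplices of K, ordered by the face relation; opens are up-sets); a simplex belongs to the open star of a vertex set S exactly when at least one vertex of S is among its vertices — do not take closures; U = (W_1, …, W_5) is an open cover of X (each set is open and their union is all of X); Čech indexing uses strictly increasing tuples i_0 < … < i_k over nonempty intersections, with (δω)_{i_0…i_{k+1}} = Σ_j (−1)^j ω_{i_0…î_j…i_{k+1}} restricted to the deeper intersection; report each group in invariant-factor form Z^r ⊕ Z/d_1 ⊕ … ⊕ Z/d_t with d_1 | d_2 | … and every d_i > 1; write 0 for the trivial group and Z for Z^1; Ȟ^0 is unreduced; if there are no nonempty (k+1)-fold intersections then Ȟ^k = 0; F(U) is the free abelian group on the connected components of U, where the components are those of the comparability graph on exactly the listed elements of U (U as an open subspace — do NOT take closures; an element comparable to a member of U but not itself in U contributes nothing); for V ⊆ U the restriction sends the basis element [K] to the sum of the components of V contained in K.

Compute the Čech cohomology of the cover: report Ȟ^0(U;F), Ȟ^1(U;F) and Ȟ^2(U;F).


Ȟ^0 = Z, Ȟ^1 = Z^2, Ȟ^2 = 0

nerve of the cover:
  W1={{t1},{t2},{t4},{t1,t2},{t1,t3},{t1,t4},{t2,t3},{t2,t4},{t2,t6},{t4,t5},{t4,t6},{t1,t2,t3},{t1,t2,t4},{t2,t4,t6}} W2={{t1},{t1,t2},{t1,t3},{t1,t4},{t1,t2,t3},{t1,t2,t4}} W3={{t2},{t5},{t6},{t1,t2},{t2,t3},{t2,t4},{t2,t6},{t3,t5},{t3,t6},{t4,t5},{t4,t6},{t1,t2,t3},{t1,t2,t4},{t2,t4,t6}} W4={{t3},{t1,t3},{t2,t3},{t3,t5},{t3,t6},{t1,t2,t3}} W5={{t1},{t3},{t1,t2},{t1,t3},{t1,t4},{t2,t3},{t3,t5},{t3,t6},{t1,t2,t3},{t1,t2,t4}}
  W12={{t1},{t1,t2},{t1,t3},{t1,t4},{t1,t2,t3},{t1,t2,t4}} W13={{t2},{t1,t2},{t2,t3},{t2,t4},{t2,t6},{t4,t5},{t4,t6},{t1,t2,t3},{t1,t2,t4},{t2,t4,t6}} W14={{t1,t3},{t2,t3},{t1,t2,t3}} W15={{t1},{t1,t2},{t1,t3},{t1,t4},{t2,t3},{t1,t2,t3},{t1,t2,t4}} W23={{t1,t2},{t1,t2,t3},{t1,t2,t4}} W24={{t1,t3},{t1,t2,t3}} W25={{t1},{t1,t2},{t1,t3},{t1,t4},{t1,t2,t3},{t1,t2,t4}} W34={{t2,t3},{t3,t5},{t3,t6},{t1,t2,t3}} W35={{t1,t2},{t2,t3},{t3,t5},{t3,t6},{t1,t2,t3},{t1,t2,t4}} W45={{t3},{t1,t3},{t2,t3},{t3,t5},{t3,t6},{t1,t2,t3}}
  W123={{t1,t2},{t1,t2,t3},{t1,t2,t4}} W124={{t1,t3},{t1,t2,t3}} W125={{t1},{t1,t2},{t1,t3},{t1,t4},{t1,t2,t3},{t1,t2,t4}} W134={{t2,t3},{t1,t2,t3}} W135={{t1,t2},{t2,t3},{t1,t2,t3},{t1,t2,t4}} W145={{t1,t3},{t2,t3},{t1,t2,t3}} W234={{t1,t2,t3}} W235={{t1,t2},{t1,t2,t3},{t1,t2,t4}} W245={{t1,t3},{t1,t2,t3}} W345={{t2,t3},{t3,t5},{t3,t6},{t1,t2,t3}}
  W1234={{t1,t2,t3}} W1235={{t1,t2},{t1,t2,t3},{t1,t2,t4}} W1245={{t1,t3},{t1,t2,t3}} W1345={{t2,t3},{t1,t2,t3}} W2345={{t1,t2,t3}}
  W12345={{t1,t2,t3}}
components per intersection:
  W1: {{t1},{t2},{t4},{t1,t2},{t1,t3},{t1,t4},{t2,t3},{t2,t4},{t2,t6},{t4,t5},{t4,t6},{t1,t2,t3},{t1,t2,t4},{t2,t4,t6}}
  W2: {{t1},{t1,t2},{t1,t3},{t1,t4},{t1,t2,t3},{t1,t2,t4}}
  W3: {{t2},{t6},{t1,t2},{t2,t3},{t2,t4},{t2,t6},{t3,t6},{t4,t6},{t1,t2,t3},{t1,t2,t4},{t2,t4,t6}} {{t5},{t3,t5},{t4,t5}}
  W4: {{t3},{t1,t3},{t2,t3},{t3,t5},{t3,t6},{t1,t2,t3}}
  W5: {{t1},{t3},{t1,t2},{t1,t3},{t1,t4},{t2,t3},{t3,t5},{t3,t6},{t1,t2,t3},{t1,t2,t4}}
  W12: {{t1},{t1,t2},{t1,t3},{t1,t4},{t1,t2,t3},{t1,t2,t4}}
  W13: {{t2},{t1,t2},{t2,t3},{t2,t4},{t2,t6},{t4,t6},{t1,t2,t3},{t1,t2,t4},{t2,t4,t6}} {{t4,t5}}
  W14: {{t1,t3},{t2,t3},{t1,t2,t3}}
  W15: {{t1},{t1,t2},{t1,t3},{t1,t4},{t2,t3},{t1,t2,t3},{t1,t2,t4}}
  W23: {{t1,t2},{t1,t2,t3},{t1,t2,t4}}
  W24: {{t1,t3},{t1,t2,t3}}
  W25: {{t1},{t1,t2},{t1,t3},{t1,t4},{t1,t2,t3},{t1,t2,t4}}
  W34: {{t2,t3},{t1,t2,t3}} {{t3,t5}} {{t3,t6}}
  W35: {{t1,t2},{t2,t3},{t1,t2,t3},{t1,t2,t4}} {{t3,t5}} {{t3,t6}}
  W45: {{t3},{t1,t3},{t2,t3},{t3,t5},{t3,t6},{t1,t2,t3}}
  W123: {{t1,t2},{t1,t2,t3},{t1,t2,t4}}
  W124: {{t1,t3},{t1,t2,t3}}
  W125: {{t1},{t1,t2},{t1,t3},{t1,t4},{t1,t2,t3},{t1,t2,t4}}
  W134: {{t2,t3},{t1,t2,t3}}
  W135: {{t1,t2},{t2,t3},{t1,t2,t3},{t1,t2,t4}}
  W145: {{t1,t3},{t2,t3},{t1,t2,t3}}
  W234: {{t1,t2,t3}}
  W235: {{t1,t2},{t1,t2,t3},{t1,t2,t4}}
  W245: {{t1,t3},{t1,t2,t3}}
  W345: {{t2,t3},{t1,t2,t3}} {{t3,t5}} {{t3,t6}}
  W1234: {{t1,t2,t3}}
  W1235: {{t1,t2},{t1,t2,t3},{t1,t2,t4}}
  W1245: {{t1,t3},{t1,t2,t3}}
  W1345: {{t2,t3},{t1,t2,t3}}
  W2345: {{t1,t2,t3}}
  W12345: {{t1,t2,t3}}
C dims 6,15,12,5; δ0: rk 5, SNF 1^5; δ1: rk 8, SNF 1^8; δ2: rk 4, SNF 1^4
Ȟ^0 = (6 − 5) − 0 = 1, so Ȟ^0 ≅ Z
Ȟ^1 = (15 − 8) − 5 = 2, so Ȟ^1 ≅ Z^2
Ȟ^2 = (12 − 4) − 8 = 0, so Ȟ^2 ≅ 0


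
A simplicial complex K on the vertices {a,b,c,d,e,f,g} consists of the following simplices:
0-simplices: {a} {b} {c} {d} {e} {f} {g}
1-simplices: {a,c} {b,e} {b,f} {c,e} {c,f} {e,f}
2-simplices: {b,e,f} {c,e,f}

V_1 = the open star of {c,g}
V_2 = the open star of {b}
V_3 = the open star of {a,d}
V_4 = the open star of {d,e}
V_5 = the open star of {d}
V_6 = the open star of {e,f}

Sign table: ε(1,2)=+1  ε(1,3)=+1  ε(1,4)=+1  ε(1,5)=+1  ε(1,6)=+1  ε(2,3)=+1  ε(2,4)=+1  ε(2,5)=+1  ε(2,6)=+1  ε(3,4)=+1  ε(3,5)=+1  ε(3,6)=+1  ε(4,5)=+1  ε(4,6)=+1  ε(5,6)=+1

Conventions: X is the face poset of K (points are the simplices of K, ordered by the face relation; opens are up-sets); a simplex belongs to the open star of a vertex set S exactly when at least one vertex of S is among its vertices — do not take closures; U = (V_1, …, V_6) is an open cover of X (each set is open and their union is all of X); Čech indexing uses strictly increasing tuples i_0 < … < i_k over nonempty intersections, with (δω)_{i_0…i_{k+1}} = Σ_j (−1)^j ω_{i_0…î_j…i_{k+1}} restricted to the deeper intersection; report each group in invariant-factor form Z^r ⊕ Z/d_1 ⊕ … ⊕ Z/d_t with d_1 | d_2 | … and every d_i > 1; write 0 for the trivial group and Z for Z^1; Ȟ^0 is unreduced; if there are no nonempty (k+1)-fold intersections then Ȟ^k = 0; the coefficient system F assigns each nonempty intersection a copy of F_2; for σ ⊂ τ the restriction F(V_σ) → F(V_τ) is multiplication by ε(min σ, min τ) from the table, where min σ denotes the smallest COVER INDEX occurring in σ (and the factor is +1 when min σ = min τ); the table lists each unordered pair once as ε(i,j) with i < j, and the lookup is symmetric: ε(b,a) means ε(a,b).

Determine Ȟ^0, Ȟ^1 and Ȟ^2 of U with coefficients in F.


nerve of the cover:
  V1={{c},{g},{a,c},{c,e},{c,f},{c,e,f}} V2={{b},{b,e},{b,f},{b,e,f}} V3={{a},{d},{a,c}} V4={{d},{e},{b,e},{c,e},{e,f},{b,e,f},{c,e,f}} V5={{d}} V6={{e},{f},{b,e},{b,f},{c,e},{c,f},{e,f},{b,e,f},{c,e,f}}
  V13={{a,c}} V14={{c,e},{c,e,f}} V16={{c,e},{c,f},{c,e,f}} V24={{b,e},{b,e,f}} V26={{b,e},{b,f},{b,e,f}} V34={{d}} V35={{d}} V45={{d}} V46={{e},{b,e},{c,e},{e,f},{b,e,f},{c,e,f}}
  V146={{c,e},{c,e,f}} V246={{b,e},{b,e,f}} V345={{d}}
C dims 6,9,3; δ0: rk_F2 5; δ1: rk_F2 3
Ȟ^0 = (6 − 5) − 0 = 1, so Ȟ^0 ≅ Z/2
Ȟ^1 = (9 − 3) − 5 = 1, so Ȟ^1 ≅ Z/2
Ȟ^2 = (3 − 0) − 3 = 0, so Ȟ^2 ≅ 0

Ȟ^0 ≅ Z/2, Ȟ^1 ≅ Z/2, Ȟ^2 ≅ 0


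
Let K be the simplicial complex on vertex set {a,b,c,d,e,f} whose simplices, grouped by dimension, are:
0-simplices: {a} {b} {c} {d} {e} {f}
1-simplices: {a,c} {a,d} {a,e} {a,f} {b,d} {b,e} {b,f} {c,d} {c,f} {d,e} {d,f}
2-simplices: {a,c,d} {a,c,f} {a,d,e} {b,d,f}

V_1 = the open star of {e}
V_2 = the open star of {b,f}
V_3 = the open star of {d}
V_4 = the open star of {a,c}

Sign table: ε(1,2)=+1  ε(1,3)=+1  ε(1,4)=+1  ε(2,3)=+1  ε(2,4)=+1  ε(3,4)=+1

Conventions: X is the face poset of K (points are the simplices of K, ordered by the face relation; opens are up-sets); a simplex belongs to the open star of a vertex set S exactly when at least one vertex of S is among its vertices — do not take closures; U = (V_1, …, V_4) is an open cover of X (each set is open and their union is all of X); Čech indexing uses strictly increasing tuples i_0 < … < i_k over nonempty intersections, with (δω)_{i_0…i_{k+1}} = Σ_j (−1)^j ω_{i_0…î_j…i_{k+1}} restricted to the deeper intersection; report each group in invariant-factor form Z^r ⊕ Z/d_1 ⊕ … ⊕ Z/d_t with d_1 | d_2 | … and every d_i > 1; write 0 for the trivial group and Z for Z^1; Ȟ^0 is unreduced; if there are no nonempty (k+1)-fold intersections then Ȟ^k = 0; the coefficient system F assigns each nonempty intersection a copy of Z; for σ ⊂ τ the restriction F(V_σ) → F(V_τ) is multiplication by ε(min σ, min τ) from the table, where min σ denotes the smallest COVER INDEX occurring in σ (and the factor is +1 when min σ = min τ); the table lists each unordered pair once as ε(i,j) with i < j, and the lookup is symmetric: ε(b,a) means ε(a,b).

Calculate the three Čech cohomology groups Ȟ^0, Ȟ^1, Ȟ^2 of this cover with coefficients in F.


Ȟ^0(U;F) ≅ Z, Ȟ^1(U;F) ≅ Z^2, Ȟ^2(U;F) ≅ 0

nonempty intersections:
  V1={{e},{a,e},{b,e},{d,e},{a,d,e}} V2={{b},{f},{a,f},{b,d},{b,e},{b,f},{c,f},{d,f},{a,c,f},{b,d,f}} V3={{d},{a,d},{b,d},{c,d},{d,e},{d,f},{a,c,d},{a,d,e},{b,d,f}} V4={{a},{c},{a,c},{a,d},{a,e},{a,f},{c,d},{c,f},{a,c,d},{a,c,f},{a,d,e}}
  V12={{b,e}} V13={{d,e},{a,d,e}} V14={{a,e},{a,d,e}} V23={{b,d},{d,f},{b,d,f}} V24={{a,f},{c,f},{a,c,f}} V34={{a,d},{c,d},{a,c,d},{a,d,e}}
  V134={{a,d,e}}
C dims 4,6,1; δ0: rk 3, SNF 1^3; δ1: rk 1, SNF 1^1
Ȟ^0: (4−3)−0=1 ⇒ Z
Ȟ^1: (6−1)−3=2 ⇒ Z^2
Ȟ^2: (1−0)−1=0 ⇒ 0


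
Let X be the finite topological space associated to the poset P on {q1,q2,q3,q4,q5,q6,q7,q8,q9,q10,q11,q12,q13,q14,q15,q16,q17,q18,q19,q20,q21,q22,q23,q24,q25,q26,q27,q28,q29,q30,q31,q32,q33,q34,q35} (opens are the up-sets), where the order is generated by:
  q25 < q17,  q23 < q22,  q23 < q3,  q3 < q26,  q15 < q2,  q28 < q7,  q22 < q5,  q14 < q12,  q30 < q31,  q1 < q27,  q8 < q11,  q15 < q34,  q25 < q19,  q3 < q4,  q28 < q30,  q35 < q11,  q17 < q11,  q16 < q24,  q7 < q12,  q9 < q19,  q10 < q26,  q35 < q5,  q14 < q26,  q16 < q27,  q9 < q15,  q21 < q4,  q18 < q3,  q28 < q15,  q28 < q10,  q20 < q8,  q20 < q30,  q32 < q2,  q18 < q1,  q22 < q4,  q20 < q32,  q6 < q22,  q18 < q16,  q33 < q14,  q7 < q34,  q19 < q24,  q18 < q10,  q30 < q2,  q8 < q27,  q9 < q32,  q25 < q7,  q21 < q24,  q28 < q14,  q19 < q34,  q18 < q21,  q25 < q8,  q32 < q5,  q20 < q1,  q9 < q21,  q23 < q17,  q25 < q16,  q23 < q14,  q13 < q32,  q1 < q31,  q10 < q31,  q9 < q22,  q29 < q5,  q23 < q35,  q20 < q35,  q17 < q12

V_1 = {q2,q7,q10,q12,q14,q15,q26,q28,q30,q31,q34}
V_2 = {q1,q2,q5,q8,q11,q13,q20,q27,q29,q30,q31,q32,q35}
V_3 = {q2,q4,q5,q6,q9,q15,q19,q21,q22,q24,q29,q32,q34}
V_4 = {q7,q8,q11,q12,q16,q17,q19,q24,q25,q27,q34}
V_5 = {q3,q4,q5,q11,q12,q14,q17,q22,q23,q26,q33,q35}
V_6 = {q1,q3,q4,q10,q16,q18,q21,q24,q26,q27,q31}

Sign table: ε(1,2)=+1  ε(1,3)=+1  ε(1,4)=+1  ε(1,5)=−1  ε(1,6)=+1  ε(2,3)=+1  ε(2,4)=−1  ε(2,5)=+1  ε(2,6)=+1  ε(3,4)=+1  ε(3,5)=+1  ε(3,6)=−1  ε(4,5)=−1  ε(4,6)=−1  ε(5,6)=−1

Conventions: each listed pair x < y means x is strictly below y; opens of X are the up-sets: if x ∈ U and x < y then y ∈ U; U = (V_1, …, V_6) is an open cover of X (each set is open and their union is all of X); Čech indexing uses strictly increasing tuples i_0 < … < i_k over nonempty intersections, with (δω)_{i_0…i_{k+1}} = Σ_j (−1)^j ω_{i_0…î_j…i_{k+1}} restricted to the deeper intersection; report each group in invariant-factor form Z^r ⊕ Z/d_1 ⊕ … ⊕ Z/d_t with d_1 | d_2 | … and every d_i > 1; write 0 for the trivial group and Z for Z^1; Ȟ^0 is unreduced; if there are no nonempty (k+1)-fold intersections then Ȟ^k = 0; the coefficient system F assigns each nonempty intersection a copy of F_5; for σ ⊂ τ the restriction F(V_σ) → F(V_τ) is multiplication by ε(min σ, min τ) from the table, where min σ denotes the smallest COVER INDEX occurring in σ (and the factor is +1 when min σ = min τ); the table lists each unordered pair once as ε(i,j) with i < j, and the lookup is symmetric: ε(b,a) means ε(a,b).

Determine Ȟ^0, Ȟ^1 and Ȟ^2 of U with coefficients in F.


nerve of the cover:
  V12={q2,q30,q31} V13={q2,q15,q34} V14={q7,q12,q34} V15={q12,q14,q26} V16={q10,q26,q31} V23={q2,q5,q29,q32} V24={q8,q11,q27} V25={q5,q11,q35} V26={q1,q27,q31} V34={q19,q24,q34} V35={q4,q5,q22} V36={q4,q21,q24} V45={q11,q12,q17} V46={q16,q24,q27} V56={q3,q4,q26}
  V123={q2} V126={q31} V134={q34} V145={q12} V156={q26} V235={q5} V245={q11} V246={q27} V346={q24} V356={q4}
C dims 6,15,10; δ0: rk_F5 6; δ1: rk_F5 9
Ȟ^0 = (6 − 6) − 0 = 0, so Ȟ^0 ≅ 0
Ȟ^1 = (15 − 9) − 6 = 0, so Ȟ^1 ≅ 0
Ȟ^2 = (10 − 0) − 9 = 1, so Ȟ^2 ≅ Z/5

Ȟ^0(U;F) ≅ 0,  Ȟ^1(U;F) ≅ 0,  Ȟ^2(U;F) ≅ Z/5
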